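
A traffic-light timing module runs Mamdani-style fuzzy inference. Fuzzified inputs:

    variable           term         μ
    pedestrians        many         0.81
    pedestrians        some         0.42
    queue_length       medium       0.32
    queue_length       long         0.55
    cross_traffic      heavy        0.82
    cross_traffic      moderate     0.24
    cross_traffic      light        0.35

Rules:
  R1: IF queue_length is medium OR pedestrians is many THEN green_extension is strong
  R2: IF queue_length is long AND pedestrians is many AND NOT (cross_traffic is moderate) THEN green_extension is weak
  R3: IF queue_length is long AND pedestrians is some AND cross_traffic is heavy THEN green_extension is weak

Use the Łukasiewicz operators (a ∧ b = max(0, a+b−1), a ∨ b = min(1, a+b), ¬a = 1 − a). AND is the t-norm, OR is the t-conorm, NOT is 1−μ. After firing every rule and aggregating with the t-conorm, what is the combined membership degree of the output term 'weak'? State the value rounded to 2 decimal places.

R1: medium=0.32, many=0.81; OR[min(1, a+b)] → w = 1.00
R2: long=0.55, many=0.81, ¬moderate=1−0.24=0.76; AND[max(0, a+b−1)] → w = 0.12
R3: long=0.55, some=0.42, heavy=0.82; AND[max(0, a+b−1)] → w = 0.00
Rules with consequent 'weak': {R2, R3} → strengths 0.12, 0.00
Aggregate via t-conorm [min(1, a+b)]: 0.12

0.12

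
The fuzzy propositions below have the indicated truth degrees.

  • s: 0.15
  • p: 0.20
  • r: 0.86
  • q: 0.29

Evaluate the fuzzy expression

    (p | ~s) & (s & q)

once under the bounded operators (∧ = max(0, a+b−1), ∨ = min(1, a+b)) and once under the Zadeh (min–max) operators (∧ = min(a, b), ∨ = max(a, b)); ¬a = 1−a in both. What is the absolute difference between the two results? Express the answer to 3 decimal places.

0.150

Under bounded:
  ~s = 1 − 0.15 = 0.85
  p | ~s = min(1, a+b) on (0.20, 0.85) = 1.00
  s & q = max(0, a+b−1) on (0.15, 0.29) = 0.00
  (p | ~s) & (s & q) = max(0, a+b−1) on (1.00, 0.00) = 0.00
  → value = 0.0000
Under Zadeh (min–max):
  ~s = 1 − 0.15 = 0.85
  p | ~s = max(a, b) on (0.20, 0.85) = 0.85
  s & q = min(a, b) on (0.15, 0.29) = 0.15
  (p | ~s) & (s & q) = min(a, b) on (0.85, 0.15) = 0.15
  → value = 0.1500
|0.0000 − 0.1500| = 0.150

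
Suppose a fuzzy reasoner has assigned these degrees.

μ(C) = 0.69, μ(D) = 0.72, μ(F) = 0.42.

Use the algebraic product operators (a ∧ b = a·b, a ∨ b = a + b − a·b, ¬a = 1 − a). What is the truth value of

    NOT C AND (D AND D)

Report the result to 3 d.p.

0.161

NOT C = 1 − 0.6900 = 0.3100
D AND D = a·b on (0.7200, 0.7200) = 0.5184
NOT C AND (D AND D) = a·b on (0.3100, 0.5184) = 0.1607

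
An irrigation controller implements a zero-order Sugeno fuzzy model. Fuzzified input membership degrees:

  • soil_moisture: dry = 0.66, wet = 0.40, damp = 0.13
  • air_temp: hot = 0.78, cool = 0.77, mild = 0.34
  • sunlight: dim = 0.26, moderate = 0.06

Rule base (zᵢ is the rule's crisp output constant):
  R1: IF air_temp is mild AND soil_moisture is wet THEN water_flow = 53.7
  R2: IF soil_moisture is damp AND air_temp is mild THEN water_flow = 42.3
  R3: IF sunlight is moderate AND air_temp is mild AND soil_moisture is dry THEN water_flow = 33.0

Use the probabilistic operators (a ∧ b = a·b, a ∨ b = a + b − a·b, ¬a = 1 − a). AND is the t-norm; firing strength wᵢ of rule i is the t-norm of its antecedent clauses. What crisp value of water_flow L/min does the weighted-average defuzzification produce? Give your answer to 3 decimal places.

49.659

R1 (z=53.7): mild=0.34, wet=0.40; AND[a·b] → w = 0.1360
R2 (z=42.3): damp=0.13, mild=0.34; AND[a·b] → w = 0.0442
R3 (z=33.0): moderate=0.06, mild=0.34, dry=0.66; AND[a·b] → w = 0.0135
Weighted average = (0.1360·53.7 + 0.0442·42.3 + 0.0135·33.0) / (0.1360 + 0.0442 + 0.0135)
  = 9.6172 / 0.1937 = 49.659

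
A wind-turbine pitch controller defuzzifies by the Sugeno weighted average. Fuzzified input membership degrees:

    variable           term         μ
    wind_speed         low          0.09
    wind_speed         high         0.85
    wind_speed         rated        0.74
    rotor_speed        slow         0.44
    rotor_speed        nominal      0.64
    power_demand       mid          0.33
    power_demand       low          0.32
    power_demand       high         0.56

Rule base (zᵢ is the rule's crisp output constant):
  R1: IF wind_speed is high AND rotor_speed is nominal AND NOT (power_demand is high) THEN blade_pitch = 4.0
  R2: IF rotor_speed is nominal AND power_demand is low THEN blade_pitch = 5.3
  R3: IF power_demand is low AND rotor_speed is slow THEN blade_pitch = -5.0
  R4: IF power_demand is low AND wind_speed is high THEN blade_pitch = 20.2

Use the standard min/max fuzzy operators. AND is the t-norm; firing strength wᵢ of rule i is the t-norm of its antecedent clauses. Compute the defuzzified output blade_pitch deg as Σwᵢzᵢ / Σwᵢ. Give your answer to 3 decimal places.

5.943

R1 (z=4.0): high=0.85, nominal=0.64, ¬high=1−0.56=0.44; AND[min(a, b)] → w = 0.44
R2 (z=5.3): nominal=0.64, low=0.32; AND[min(a, b)] → w = 0.32
R3 (z=-5.0): low=0.32, slow=0.44; AND[min(a, b)] → w = 0.32
R4 (z=20.2): low=0.32, high=0.85; AND[min(a, b)] → w = 0.32
Weighted average = (0.44·4.0 + 0.32·5.3 + 0.32·-5.0 + 0.32·20.2) / (0.44 + 0.32 + 0.32 + 0.32)
  = 8.3200 / 1.4000 = 5.943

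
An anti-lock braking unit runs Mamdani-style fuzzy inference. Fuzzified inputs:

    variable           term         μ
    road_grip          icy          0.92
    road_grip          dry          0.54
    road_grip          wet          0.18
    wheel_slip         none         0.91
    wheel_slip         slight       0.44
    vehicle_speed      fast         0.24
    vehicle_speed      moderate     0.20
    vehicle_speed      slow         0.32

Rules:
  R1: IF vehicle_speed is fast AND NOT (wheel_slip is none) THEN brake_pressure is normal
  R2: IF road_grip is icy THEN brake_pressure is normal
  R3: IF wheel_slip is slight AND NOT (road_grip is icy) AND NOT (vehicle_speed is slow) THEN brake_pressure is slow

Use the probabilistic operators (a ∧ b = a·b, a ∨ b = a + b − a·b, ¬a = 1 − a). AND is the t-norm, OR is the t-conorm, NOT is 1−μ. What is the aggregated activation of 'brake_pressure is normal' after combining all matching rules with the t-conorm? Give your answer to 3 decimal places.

0.922

R1: fast=0.24, ¬none=1−0.91=0.09; AND[a·b] → w = 0.0216
R2: icy=0.92 → w = 0.9200
R3: slight=0.44, ¬icy=1−0.92=0.08, ¬slow=1−0.32=0.68; AND[a·b] → w = 0.0239
Rules with consequent 'normal': {R1, R2} → strengths 0.0216, 0.9200
Aggregate via t-conorm [a + b − a·b]: 0.9217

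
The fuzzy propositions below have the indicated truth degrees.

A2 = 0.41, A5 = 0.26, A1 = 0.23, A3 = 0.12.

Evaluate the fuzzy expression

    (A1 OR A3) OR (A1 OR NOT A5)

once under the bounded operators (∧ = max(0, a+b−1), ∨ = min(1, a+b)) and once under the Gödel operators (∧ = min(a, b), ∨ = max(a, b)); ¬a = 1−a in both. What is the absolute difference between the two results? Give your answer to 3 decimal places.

0.260

Under bounded:
  A1 OR A3 = min(1, a+b) on (0.23, 0.12) = 0.35
  NOT A5 = 1 − 0.26 = 0.74
  A1 OR NOT A5 = min(1, a+b) on (0.23, 0.74) = 0.97
  (A1 OR A3) OR (A1 OR NOT A5) = min(1, a+b) on (0.35, 0.97) = 1.00
  → value = 1.0000
Under Gödel:
  A1 OR A3 = max(a, b) on (0.23, 0.12) = 0.23
  NOT A5 = 1 − 0.26 = 0.74
  A1 OR NOT A5 = max(a, b) on (0.23, 0.74) = 0.74
  (A1 OR A3) OR (A1 OR NOT A5) = max(a, b) on (0.23, 0.74) = 0.74
  → value = 0.7400
|1.0000 − 0.7400| = 0.260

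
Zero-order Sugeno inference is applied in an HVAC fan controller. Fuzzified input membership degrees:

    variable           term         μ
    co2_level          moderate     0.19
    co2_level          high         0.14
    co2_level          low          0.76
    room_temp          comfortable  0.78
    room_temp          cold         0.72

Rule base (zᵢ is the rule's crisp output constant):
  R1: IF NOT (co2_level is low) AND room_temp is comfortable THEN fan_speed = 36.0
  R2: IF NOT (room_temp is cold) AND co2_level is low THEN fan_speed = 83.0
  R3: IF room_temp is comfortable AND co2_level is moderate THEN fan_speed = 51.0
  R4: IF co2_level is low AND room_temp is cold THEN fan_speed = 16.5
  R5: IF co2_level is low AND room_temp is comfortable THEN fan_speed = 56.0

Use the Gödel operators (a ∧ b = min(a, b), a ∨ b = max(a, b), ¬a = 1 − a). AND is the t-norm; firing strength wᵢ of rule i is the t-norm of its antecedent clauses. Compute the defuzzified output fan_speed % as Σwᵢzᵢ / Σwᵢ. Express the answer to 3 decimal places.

R1 (z=36.0): ¬low=1−0.76=0.24, comfortable=0.78; AND[min(a, b)] → w = 0.24
R2 (z=83.0): ¬cold=1−0.72=0.28, low=0.76; AND[min(a, b)] → w = 0.28
R3 (z=51.0): comfortable=0.78, moderate=0.19; AND[min(a, b)] → w = 0.19
R4 (z=16.5): low=0.76, cold=0.72; AND[min(a, b)] → w = 0.72
R5 (z=56.0): low=0.76, comfortable=0.78; AND[min(a, b)] → w = 0.76
Weighted average = (0.24·36.0 + 0.28·83.0 + 0.19·51.0 + 0.72·16.5 + 0.76·56.0) / (0.24 + 0.28 + 0.19 + 0.72 + 0.76)
  = 96.0100 / 2.1900 = 43.840

43.840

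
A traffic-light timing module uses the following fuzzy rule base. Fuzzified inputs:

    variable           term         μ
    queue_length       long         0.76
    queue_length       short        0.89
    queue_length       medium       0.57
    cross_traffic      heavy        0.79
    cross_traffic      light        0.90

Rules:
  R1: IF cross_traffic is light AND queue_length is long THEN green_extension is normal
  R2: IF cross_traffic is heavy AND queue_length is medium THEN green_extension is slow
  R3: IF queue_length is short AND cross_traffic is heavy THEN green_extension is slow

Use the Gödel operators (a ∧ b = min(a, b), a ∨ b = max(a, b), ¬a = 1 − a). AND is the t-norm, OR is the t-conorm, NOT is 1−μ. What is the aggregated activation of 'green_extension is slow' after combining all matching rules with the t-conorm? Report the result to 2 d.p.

0.79

R1: light=0.90, long=0.76; AND[min(a, b)] → w = 0.76
R2: heavy=0.79, medium=0.57; AND[min(a, b)] → w = 0.57
R3: short=0.89, heavy=0.79; AND[min(a, b)] → w = 0.79
Rules with consequent 'slow': {R2, R3} → strengths 0.57, 0.79
Aggregate via t-conorm [max(a, b)]: 0.79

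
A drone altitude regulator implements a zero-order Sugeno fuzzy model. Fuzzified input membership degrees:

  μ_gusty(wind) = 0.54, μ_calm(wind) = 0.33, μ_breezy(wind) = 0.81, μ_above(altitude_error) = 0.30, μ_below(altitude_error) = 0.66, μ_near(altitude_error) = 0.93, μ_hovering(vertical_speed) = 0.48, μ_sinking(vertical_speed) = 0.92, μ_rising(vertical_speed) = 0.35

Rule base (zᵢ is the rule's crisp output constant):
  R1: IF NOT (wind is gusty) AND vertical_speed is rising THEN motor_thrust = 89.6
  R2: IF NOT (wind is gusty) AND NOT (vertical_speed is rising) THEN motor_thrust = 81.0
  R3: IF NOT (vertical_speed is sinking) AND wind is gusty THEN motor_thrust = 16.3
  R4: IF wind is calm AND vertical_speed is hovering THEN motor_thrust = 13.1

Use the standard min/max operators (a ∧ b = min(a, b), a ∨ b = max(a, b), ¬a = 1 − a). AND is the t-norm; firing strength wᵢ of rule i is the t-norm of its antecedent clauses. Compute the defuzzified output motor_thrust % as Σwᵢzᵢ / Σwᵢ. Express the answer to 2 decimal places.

R1 (z=89.6): ¬gusty=1−0.54=0.46, rising=0.35; AND[min(a, b)] → w = 0.35
R2 (z=81.0): ¬gusty=1−0.54=0.46, ¬rising=1−0.35=0.65; AND[min(a, b)] → w = 0.46
R3 (z=16.3): ¬sinking=1−0.92=0.08, gusty=0.54; AND[min(a, b)] → w = 0.08
R4 (z=13.1): calm=0.33, hovering=0.48; AND[min(a, b)] → w = 0.33
Weighted average = (0.35·89.6 + 0.46·81.0 + 0.08·16.3 + 0.33·13.1) / (0.35 + 0.46 + 0.08 + 0.33)
  = 74.2470 / 1.2200 = 60.86

60.86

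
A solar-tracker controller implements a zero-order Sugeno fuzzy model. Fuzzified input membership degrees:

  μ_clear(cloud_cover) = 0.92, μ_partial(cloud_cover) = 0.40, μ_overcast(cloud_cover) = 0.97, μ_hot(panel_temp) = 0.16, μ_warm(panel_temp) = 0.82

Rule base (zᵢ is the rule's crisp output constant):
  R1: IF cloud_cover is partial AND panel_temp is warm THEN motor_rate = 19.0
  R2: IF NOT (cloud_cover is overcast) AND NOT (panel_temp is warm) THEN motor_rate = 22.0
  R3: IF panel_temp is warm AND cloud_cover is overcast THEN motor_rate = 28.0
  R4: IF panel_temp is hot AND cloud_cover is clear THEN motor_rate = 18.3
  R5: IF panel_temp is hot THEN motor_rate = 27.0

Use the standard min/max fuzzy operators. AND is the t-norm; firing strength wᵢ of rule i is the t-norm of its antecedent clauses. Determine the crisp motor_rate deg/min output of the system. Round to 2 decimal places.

R1 (z=19.0): partial=0.40, warm=0.82; AND[min(a, b)] → w = 0.40
R2 (z=22.0): ¬overcast=1−0.97=0.03, ¬warm=1−0.82=0.18; AND[min(a, b)] → w = 0.03
R3 (z=28.0): warm=0.82, overcast=0.97; AND[min(a, b)] → w = 0.82
R4 (z=18.3): hot=0.16, clear=0.92; AND[min(a, b)] → w = 0.16
R5 (z=27.0): hot=0.16 → w = 0.16
Weighted average = (0.40·19.0 + 0.03·22.0 + 0.82·28.0 + 0.16·18.3 + 0.16·27.0) / (0.40 + 0.03 + 0.82 + 0.16 + 0.16)
  = 38.4680 / 1.5700 = 24.50

24.50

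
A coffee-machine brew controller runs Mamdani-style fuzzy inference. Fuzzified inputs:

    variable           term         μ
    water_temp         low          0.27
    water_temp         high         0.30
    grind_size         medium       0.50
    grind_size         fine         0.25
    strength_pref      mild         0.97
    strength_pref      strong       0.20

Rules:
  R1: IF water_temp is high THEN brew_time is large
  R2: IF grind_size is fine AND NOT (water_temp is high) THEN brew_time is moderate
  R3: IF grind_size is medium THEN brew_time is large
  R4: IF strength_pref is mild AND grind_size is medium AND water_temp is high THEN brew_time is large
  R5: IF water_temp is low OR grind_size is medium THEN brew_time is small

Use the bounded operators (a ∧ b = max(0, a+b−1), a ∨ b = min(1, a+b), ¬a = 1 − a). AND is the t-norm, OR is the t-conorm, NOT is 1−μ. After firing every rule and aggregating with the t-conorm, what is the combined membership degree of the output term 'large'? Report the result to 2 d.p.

R1: high=0.30 → w = 0.30
R2: fine=0.25, ¬high=1−0.30=0.70; AND[max(0, a+b−1)] → w = 0.00
R3: medium=0.50 → w = 0.50
R4: mild=0.97, medium=0.50, high=0.30; AND[max(0, a+b−1)] → w = 0.00
R5: low=0.27, medium=0.50; OR[min(1, a+b)] → w = 0.77
Rules with consequent 'large': {R1, R3, R4} → strengths 0.30, 0.50, 0.00
Aggregate via t-conorm [min(1, a+b)]: 0.80

0.80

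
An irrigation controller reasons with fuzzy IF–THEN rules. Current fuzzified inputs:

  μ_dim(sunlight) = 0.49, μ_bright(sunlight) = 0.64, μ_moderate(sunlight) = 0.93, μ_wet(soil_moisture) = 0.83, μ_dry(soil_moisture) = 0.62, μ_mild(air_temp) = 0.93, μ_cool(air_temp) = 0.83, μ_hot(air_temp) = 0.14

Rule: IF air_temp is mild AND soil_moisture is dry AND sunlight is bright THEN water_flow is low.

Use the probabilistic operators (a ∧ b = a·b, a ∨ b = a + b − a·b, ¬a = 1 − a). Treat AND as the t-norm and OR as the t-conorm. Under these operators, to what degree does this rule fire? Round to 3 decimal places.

0.369

firing strength: mild=0.93, dry=0.62, bright=0.64; AND[a·b] → w = 0.3690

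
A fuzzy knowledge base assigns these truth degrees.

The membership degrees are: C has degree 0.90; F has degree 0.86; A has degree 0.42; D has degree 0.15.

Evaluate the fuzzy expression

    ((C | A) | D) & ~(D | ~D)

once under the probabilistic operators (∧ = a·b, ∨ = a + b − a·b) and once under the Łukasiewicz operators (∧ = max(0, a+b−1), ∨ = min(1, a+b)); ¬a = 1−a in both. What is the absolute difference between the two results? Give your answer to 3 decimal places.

Under probabilistic:
  C | A = a + b − a·b on (0.9000, 0.4200) = 0.9420
  (C | A) | D = a + b − a·b on (0.9420, 0.1500) = 0.9507
  ~D = 1 − 0.1500 = 0.8500
  D | ~D = a + b − a·b on (0.1500, 0.8500) = 0.8725
  ~(D | ~D) = 1 − 0.8725 = 0.1275
  ((C | A) | D) & ~(D | ~D) = a·b on (0.9507, 0.1275) = 0.1212
  → value = 0.1212
Under Łukasiewicz:
  C | A = min(1, a+b) on (0.90, 0.42) = 1.00
  (C | A) | D = min(1, a+b) on (1.00, 0.15) = 1.00
  ~D = 1 − 0.15 = 0.85
  D | ~D = min(1, a+b) on (0.15, 0.85) = 1.00
  ~(D | ~D) = 1 − 1.00 = 0.00
  ((C | A) | D) & ~(D | ~D) = max(0, a+b−1) on (1.00, 0.00) = 0.00
  → value = 0.0000
|0.1212 − 0.0000| = 0.121

0.121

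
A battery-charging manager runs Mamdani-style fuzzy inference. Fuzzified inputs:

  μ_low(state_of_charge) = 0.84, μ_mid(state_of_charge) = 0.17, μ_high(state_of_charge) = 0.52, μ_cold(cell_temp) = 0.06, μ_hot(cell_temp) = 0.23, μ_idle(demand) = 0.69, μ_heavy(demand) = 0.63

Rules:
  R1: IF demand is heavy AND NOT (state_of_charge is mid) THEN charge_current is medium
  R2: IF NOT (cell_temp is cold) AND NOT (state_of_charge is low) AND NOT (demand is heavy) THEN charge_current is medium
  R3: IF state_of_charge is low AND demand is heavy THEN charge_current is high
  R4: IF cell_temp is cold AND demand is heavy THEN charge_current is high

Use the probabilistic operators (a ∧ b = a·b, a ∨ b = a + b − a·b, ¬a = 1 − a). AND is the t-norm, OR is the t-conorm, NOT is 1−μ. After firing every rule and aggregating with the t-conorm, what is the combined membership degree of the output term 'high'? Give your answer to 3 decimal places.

0.547

R1: heavy=0.63, ¬mid=1−0.17=0.83; AND[a·b] → w = 0.5229
R2: ¬cold=1−0.06=0.94, ¬low=1−0.84=0.16, ¬heavy=1−0.63=0.37; AND[a·b] → w = 0.0556
R3: low=0.84, heavy=0.63; AND[a·b] → w = 0.5292
R4: cold=0.06, heavy=0.63; AND[a·b] → w = 0.0378
Rules with consequent 'high': {R3, R4} → strengths 0.5292, 0.0378
Aggregate via t-conorm [a + b − a·b]: 0.5470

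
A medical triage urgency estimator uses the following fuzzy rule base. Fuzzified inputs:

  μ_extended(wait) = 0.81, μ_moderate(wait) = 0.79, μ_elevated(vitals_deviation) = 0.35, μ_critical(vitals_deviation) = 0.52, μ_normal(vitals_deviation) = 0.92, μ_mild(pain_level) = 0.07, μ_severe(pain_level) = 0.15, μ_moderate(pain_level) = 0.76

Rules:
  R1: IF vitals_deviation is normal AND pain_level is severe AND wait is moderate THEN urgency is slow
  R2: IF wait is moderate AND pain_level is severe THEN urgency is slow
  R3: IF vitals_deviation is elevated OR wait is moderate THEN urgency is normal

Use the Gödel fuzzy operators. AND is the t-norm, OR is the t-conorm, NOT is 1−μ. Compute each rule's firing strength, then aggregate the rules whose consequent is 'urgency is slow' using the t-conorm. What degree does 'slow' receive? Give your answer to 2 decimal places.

R1: normal=0.92, severe=0.15, moderate=0.79; AND[min(a, b)] → w = 0.15
R2: moderate=0.79, severe=0.15; AND[min(a, b)] → w = 0.15
R3: elevated=0.35, moderate=0.79; OR[max(a, b)] → w = 0.79
Rules with consequent 'slow': {R1, R2} → strengths 0.15, 0.15
Aggregate via t-conorm [max(a, b)]: 0.15

0.15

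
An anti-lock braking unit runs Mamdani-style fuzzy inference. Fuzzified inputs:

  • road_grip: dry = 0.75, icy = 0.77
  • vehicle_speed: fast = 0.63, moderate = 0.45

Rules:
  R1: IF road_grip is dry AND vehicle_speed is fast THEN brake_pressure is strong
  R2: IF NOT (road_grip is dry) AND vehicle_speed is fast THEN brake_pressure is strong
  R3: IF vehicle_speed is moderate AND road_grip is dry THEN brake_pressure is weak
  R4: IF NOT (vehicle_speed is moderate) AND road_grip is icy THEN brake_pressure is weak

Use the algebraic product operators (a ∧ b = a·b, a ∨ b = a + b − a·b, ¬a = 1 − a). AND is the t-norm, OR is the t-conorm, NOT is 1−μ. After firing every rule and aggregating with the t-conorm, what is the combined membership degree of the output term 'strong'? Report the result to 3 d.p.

0.556

R1: dry=0.75, fast=0.63; AND[a·b] → w = 0.4725
R2: ¬dry=1−0.75=0.25, fast=0.63; AND[a·b] → w = 0.1575
R3: moderate=0.45, dry=0.75; AND[a·b] → w = 0.3375
R4: ¬moderate=1−0.45=0.55, icy=0.77; AND[a·b] → w = 0.4235
Rules with consequent 'strong': {R1, R2} → strengths 0.4725, 0.1575
Aggregate via t-conorm [a + b − a·b]: 0.5556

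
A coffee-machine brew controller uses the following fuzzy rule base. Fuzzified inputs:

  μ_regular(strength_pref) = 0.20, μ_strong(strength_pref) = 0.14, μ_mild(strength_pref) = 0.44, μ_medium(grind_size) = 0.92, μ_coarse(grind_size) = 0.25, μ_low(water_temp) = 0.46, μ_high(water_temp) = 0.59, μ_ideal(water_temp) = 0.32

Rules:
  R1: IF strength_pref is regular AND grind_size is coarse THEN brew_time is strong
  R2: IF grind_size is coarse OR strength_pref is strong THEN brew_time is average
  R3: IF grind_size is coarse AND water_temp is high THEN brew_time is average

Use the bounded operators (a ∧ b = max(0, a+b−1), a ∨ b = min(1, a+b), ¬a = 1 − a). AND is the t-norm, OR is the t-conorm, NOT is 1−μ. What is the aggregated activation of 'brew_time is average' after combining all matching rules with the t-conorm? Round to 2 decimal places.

0.39

R1: regular=0.20, coarse=0.25; AND[max(0, a+b−1)] → w = 0.00
R2: coarse=0.25, strong=0.14; OR[min(1, a+b)] → w = 0.39
R3: coarse=0.25, high=0.59; AND[max(0, a+b−1)] → w = 0.00
Rules with consequent 'average': {R2, R3} → strengths 0.39, 0.00
Aggregate via t-conorm [min(1, a+b)]: 0.39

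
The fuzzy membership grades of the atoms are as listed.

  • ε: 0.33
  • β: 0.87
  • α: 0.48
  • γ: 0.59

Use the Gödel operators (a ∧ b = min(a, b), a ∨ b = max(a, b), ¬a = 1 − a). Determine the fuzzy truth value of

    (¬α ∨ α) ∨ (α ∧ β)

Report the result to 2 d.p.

0.52

¬α = 1 − 0.48 = 0.52
¬α ∨ α = max(a, b) on (0.52, 0.48) = 0.52
α ∧ β = min(a, b) on (0.48, 0.87) = 0.48
(¬α ∨ α) ∨ (α ∧ β) = max(a, b) on (0.52, 0.48) = 0.52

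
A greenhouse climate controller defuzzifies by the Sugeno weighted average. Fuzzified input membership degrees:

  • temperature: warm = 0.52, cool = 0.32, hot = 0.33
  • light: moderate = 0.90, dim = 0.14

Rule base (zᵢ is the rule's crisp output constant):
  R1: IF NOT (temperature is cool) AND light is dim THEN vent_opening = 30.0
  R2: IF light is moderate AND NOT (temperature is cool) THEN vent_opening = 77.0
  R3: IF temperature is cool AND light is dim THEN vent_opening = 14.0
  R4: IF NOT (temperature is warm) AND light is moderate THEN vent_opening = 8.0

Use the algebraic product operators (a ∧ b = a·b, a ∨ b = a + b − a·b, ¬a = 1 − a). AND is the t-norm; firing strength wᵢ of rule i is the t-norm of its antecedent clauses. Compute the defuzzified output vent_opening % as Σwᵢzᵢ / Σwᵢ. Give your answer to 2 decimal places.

R1 (z=30.0): ¬cool=1−0.32=0.68, dim=0.14; AND[a·b] → w = 0.0952
R2 (z=77.0): moderate=0.90, ¬cool=1−0.32=0.68; AND[a·b] → w = 0.6120
R3 (z=14.0): cool=0.32, dim=0.14; AND[a·b] → w = 0.0448
R4 (z=8.0): ¬warm=1−0.52=0.48, moderate=0.90; AND[a·b] → w = 0.4320
Weighted average = (0.0952·30.0 + 0.6120·77.0 + 0.0448·14.0 + 0.4320·8.0) / (0.0952 + 0.6120 + 0.0448 + 0.4320)
  = 54.0632 / 1.1840 = 45.66

45.66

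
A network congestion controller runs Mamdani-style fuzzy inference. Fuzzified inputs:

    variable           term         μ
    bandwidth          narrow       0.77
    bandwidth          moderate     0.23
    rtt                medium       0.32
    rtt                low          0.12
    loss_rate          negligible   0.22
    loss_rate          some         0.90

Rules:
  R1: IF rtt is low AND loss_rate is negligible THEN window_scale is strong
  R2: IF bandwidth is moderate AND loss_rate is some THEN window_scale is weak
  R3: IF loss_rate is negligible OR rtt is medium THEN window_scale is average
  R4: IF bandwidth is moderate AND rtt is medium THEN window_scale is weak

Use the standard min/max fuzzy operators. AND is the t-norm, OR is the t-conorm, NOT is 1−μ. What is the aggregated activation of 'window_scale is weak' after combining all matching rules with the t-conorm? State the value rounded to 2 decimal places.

0.23

R1: low=0.12, negligible=0.22; AND[min(a, b)] → w = 0.12
R2: moderate=0.23, some=0.90; AND[min(a, b)] → w = 0.23
R3: negligible=0.22, medium=0.32; OR[max(a, b)] → w = 0.32
R4: moderate=0.23, medium=0.32; AND[min(a, b)] → w = 0.23
Rules with consequent 'weak': {R2, R4} → strengths 0.23, 0.23
Aggregate via t-conorm [max(a, b)]: 0.23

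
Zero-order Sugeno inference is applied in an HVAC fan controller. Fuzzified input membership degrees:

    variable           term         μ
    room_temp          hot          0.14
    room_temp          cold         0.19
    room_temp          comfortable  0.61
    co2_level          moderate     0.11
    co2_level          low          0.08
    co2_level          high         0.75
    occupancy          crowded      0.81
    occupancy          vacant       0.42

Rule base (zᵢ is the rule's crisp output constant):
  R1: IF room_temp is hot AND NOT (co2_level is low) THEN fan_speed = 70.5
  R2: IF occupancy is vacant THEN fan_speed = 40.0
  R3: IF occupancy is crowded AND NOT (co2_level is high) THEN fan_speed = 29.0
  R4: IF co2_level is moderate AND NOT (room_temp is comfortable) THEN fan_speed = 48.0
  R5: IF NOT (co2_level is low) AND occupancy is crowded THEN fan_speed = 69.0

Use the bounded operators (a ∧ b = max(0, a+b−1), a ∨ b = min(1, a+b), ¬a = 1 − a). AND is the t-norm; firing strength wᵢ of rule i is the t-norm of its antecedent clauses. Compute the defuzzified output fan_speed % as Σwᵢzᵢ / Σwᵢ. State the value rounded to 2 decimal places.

57.59

R1 (z=70.5): hot=0.14, ¬low=1−0.08=0.92; AND[max(0, a+b−1)] → w = 0.06
R2 (z=40.0): vacant=0.42 → w = 0.42
R3 (z=29.0): crowded=0.81, ¬high=1−0.75=0.25; AND[max(0, a+b−1)] → w = 0.06
R4 (z=48.0): moderate=0.11, ¬comfortable=1−0.61=0.39; AND[max(0, a+b−1)] → w = 0.00
R5 (z=69.0): ¬low=1−0.08=0.92, crowded=0.81; AND[max(0, a+b−1)] → w = 0.73
Weighted average = (0.06·70.5 + 0.42·40.0 + 0.06·29.0 + 0.00·48.0 + 0.73·69.0) / (0.06 + 0.42 + 0.06 + 0.00 + 0.73)
  = 73.1400 / 1.2700 = 57.59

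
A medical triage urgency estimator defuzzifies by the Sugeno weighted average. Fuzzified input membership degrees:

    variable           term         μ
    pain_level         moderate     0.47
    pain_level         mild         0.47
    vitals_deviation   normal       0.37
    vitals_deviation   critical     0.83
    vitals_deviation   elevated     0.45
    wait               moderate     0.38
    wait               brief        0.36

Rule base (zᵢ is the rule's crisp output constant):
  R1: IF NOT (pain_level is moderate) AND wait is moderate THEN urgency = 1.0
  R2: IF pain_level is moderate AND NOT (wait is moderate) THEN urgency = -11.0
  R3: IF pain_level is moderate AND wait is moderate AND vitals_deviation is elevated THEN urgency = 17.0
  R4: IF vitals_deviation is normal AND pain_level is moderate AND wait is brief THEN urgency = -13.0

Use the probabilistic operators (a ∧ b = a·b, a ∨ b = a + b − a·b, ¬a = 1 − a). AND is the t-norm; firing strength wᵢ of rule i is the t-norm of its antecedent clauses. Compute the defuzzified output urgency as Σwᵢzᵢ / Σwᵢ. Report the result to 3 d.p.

-3.856

R1 (z=1.0): ¬moderate=1−0.47=0.53, moderate=0.38; AND[a·b] → w = 0.2014
R2 (z=-11.0): moderate=0.47, ¬moderate=1−0.38=0.62; AND[a·b] → w = 0.2914
R3 (z=17.0): moderate=0.47, moderate=0.38, elevated=0.45; AND[a·b] → w = 0.0804
R4 (z=-13.0): normal=0.37, moderate=0.47, brief=0.36; AND[a·b] → w = 0.0626
Weighted average = (0.2014·1.0 + 0.2914·-11.0 + 0.0804·17.0 + 0.0626·-13.0) / (0.2014 + 0.2914 + 0.0804 + 0.0626)
  = -2.4516 / 0.6358 = -3.856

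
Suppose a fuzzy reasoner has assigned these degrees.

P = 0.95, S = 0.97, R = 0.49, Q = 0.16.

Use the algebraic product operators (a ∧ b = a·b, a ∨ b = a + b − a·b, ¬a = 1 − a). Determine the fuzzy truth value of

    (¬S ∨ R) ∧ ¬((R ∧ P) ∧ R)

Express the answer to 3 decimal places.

0.390

¬S = 1 − 0.9700 = 0.0300
¬S ∨ R = a + b − a·b on (0.0300, 0.4900) = 0.5053
R ∧ P = a·b on (0.4900, 0.9500) = 0.4655
(R ∧ P) ∧ R = a·b on (0.4655, 0.4900) = 0.2281
¬((R ∧ P) ∧ R) = 1 − 0.2281 = 0.7719
(¬S ∨ R) ∧ ¬((R ∧ P) ∧ R) = a·b on (0.5053, 0.7719) = 0.3900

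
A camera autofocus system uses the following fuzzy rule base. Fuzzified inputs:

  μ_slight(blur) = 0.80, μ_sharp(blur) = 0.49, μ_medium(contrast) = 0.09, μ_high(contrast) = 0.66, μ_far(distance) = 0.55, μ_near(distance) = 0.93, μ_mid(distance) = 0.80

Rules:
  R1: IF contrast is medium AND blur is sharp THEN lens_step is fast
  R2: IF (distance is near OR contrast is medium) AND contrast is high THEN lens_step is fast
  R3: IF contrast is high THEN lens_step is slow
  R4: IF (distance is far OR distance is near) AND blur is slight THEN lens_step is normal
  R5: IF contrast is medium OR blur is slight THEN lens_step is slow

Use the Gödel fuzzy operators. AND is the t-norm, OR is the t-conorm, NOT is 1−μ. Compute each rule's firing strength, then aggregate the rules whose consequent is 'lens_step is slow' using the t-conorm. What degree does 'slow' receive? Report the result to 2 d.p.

R1: medium=0.09, sharp=0.49; AND[min(a, b)] → w = 0.09
R2: (near=0.93 OR medium=0.09) = 0.93; AND[min(a, b)] with high=0.66 → w = 0.66
R3: high=0.66 → w = 0.66
R4: (far=0.55 OR near=0.93) = 0.93; AND[min(a, b)] with slight=0.80 → w = 0.80
R5: medium=0.09, slight=0.80; OR[max(a, b)] → w = 0.80
Rules with consequent 'slow': {R3, R5} → strengths 0.66, 0.80
Aggregate via t-conorm [max(a, b)]: 0.80

0.80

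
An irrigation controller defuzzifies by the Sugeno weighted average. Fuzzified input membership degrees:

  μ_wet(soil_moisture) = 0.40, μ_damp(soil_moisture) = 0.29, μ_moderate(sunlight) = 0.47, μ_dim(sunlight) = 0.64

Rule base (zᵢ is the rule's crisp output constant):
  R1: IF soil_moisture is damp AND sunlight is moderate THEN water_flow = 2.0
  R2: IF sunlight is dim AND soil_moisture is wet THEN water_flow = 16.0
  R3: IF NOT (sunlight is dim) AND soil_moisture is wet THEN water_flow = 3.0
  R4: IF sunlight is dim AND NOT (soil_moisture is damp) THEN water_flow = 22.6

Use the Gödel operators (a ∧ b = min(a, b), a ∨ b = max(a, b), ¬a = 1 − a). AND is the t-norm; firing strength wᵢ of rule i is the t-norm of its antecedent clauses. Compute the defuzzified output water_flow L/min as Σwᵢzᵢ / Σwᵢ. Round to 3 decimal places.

R1 (z=2.0): damp=0.29, moderate=0.47; AND[min(a, b)] → w = 0.29
R2 (z=16.0): dim=0.64, wet=0.40; AND[min(a, b)] → w = 0.40
R3 (z=3.0): ¬dim=1−0.64=0.36, wet=0.40; AND[min(a, b)] → w = 0.36
R4 (z=22.6): dim=0.64, ¬damp=1−0.29=0.71; AND[min(a, b)] → w = 0.64
Weighted average = (0.29·2.0 + 0.40·16.0 + 0.36·3.0 + 0.64·22.6) / (0.29 + 0.40 + 0.36 + 0.64)
  = 22.5240 / 1.6900 = 13.328

13.328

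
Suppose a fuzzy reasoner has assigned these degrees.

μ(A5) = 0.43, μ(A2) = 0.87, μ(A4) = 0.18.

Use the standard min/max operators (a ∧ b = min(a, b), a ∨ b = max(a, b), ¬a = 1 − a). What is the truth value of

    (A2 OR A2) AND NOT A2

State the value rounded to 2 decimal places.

A2 OR A2 = max(a, b) on (0.87, 0.87) = 0.87
NOT A2 = 1 − 0.87 = 0.13
(A2 OR A2) AND NOT A2 = min(a, b) on (0.87, 0.13) = 0.13

0.13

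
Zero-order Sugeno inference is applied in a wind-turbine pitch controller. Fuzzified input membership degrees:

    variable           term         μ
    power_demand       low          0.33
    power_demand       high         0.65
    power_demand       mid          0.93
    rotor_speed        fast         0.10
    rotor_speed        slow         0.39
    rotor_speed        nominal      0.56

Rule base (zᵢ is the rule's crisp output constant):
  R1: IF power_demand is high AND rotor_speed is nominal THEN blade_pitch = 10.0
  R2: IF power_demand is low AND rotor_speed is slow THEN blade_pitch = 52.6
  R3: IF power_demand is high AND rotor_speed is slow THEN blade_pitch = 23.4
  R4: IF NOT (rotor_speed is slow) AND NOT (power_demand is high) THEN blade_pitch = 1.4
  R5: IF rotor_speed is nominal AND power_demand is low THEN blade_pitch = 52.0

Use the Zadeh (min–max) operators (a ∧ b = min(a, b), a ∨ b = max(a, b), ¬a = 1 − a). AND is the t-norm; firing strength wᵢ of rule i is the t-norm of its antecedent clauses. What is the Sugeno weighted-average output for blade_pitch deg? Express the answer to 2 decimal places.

25.37

R1 (z=10.0): high=0.65, nominal=0.56; AND[min(a, b)] → w = 0.56
R2 (z=52.6): low=0.33, slow=0.39; AND[min(a, b)] → w = 0.33
R3 (z=23.4): high=0.65, slow=0.39; AND[min(a, b)] → w = 0.39
R4 (z=1.4): ¬slow=1−0.39=0.61, ¬high=1−0.65=0.35; AND[min(a, b)] → w = 0.35
R5 (z=52.0): nominal=0.56, low=0.33; AND[min(a, b)] → w = 0.33
Weighted average = (0.56·10.0 + 0.33·52.6 + 0.39·23.4 + 0.35·1.4 + 0.33·52.0) / (0.56 + 0.33 + 0.39 + 0.35 + 0.33)
  = 49.7340 / 1.9600 = 25.37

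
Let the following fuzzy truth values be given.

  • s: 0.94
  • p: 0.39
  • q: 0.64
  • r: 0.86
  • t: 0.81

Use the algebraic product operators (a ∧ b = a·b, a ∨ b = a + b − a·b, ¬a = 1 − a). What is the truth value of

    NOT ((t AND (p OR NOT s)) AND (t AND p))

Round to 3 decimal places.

NOT s = 1 − 0.9400 = 0.0600
p OR NOT s = a + b − a·b on (0.3900, 0.0600) = 0.4266
t AND (p OR NOT s) = a·b on (0.8100, 0.4266) = 0.3455
t AND p = a·b on (0.8100, 0.3900) = 0.3159
(t AND (p OR NOT s)) AND (t AND p) = a·b on (0.3455, 0.3159) = 0.1092
NOT ((t AND (p OR NOT s)) AND (t AND p)) = 1 − 0.1092 = 0.8908

0.891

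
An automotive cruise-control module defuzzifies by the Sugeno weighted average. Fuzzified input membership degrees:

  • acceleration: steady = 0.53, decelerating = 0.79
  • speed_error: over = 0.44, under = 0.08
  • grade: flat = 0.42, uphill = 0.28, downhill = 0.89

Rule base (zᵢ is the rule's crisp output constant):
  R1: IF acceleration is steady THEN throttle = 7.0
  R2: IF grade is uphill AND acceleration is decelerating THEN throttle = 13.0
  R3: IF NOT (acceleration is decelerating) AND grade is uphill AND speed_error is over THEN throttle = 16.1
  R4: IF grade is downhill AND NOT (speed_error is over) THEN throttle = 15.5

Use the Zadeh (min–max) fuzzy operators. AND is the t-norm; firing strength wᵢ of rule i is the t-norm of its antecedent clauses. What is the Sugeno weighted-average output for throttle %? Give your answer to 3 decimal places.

R1 (z=7.0): steady=0.53 → w = 0.53
R2 (z=13.0): uphill=0.28, decelerating=0.79; AND[min(a, b)] → w = 0.28
R3 (z=16.1): ¬decelerating=1−0.79=0.21, uphill=0.28, over=0.44; AND[min(a, b)] → w = 0.21
R4 (z=15.5): downhill=0.89, ¬over=1−0.44=0.56; AND[min(a, b)] → w = 0.56
Weighted average = (0.53·7.0 + 0.28·13.0 + 0.21·16.1 + 0.56·15.5) / (0.53 + 0.28 + 0.21 + 0.56)
  = 19.4110 / 1.5800 = 12.285

12.285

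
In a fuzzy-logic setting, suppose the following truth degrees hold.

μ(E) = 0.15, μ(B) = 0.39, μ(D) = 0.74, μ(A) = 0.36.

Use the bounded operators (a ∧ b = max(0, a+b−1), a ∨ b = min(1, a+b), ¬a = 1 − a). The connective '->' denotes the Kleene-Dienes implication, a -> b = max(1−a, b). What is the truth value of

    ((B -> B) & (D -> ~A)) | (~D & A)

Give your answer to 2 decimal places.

0.25

B -> B  [Kleene-Dienes: max(1−a, b)] with a=0.39, b=0.39 → 0.61
~A = 1 − 0.36 = 0.64
D -> ~A  [Kleene-Dienes: max(1−a, b)] with a=0.74, b=0.64 → 0.64
(B -> B) & (D -> ~A) = max(0, a+b−1) on (0.61, 0.64) = 0.25
~D = 1 − 0.74 = 0.26
~D & A = max(0, a+b−1) on (0.26, 0.36) = 0.00
((B -> B) & (D -> ~A)) | (~D & A) = min(1, a+b) on (0.25, 0.00) = 0.25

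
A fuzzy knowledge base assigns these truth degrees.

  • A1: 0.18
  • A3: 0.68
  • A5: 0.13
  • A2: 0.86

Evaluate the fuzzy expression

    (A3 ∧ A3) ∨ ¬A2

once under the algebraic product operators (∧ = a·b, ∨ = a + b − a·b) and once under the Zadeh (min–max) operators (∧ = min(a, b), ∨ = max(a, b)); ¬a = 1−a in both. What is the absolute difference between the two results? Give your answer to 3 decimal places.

Under algebraic product:
  A3 ∧ A3 = a·b on (0.6800, 0.6800) = 0.4624
  ¬A2 = 1 − 0.8600 = 0.1400
  (A3 ∧ A3) ∨ ¬A2 = a + b − a·b on (0.4624, 0.1400) = 0.5377
  → value = 0.5377
Under Zadeh (min–max):
  A3 ∧ A3 = min(a, b) on (0.68, 0.68) = 0.68
  ¬A2 = 1 − 0.86 = 0.14
  (A3 ∧ A3) ∨ ¬A2 = max(a, b) on (0.68, 0.14) = 0.68
  → value = 0.6800
|0.5377 − 0.6800| = 0.142

0.142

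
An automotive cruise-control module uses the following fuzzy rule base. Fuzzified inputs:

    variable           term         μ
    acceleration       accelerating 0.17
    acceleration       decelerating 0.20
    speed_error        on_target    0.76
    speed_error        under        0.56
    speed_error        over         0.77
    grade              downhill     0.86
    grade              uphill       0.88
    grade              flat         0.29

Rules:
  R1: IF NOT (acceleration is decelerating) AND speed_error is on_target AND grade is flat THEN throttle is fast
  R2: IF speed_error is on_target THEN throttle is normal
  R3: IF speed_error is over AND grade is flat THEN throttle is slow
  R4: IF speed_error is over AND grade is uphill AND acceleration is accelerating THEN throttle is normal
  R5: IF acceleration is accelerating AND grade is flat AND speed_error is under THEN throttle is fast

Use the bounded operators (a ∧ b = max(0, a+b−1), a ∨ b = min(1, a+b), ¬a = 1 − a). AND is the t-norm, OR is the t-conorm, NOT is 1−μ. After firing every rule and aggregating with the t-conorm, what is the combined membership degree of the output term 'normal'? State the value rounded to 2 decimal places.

R1: ¬decelerating=1−0.20=0.80, on_target=0.76, flat=0.29; AND[max(0, a+b−1)] → w = 0.00
R2: on_target=0.76 → w = 0.76
R3: over=0.77, flat=0.29; AND[max(0, a+b−1)] → w = 0.06
R4: over=0.77, uphill=0.88, accelerating=0.17; AND[max(0, a+b−1)] → w = 0.00
R5: accelerating=0.17, flat=0.29, under=0.56; AND[max(0, a+b−1)] → w = 0.00
Rules with consequent 'normal': {R2, R4} → strengths 0.76, 0.00
Aggregate via t-conorm [min(1, a+b)]: 0.76

0.76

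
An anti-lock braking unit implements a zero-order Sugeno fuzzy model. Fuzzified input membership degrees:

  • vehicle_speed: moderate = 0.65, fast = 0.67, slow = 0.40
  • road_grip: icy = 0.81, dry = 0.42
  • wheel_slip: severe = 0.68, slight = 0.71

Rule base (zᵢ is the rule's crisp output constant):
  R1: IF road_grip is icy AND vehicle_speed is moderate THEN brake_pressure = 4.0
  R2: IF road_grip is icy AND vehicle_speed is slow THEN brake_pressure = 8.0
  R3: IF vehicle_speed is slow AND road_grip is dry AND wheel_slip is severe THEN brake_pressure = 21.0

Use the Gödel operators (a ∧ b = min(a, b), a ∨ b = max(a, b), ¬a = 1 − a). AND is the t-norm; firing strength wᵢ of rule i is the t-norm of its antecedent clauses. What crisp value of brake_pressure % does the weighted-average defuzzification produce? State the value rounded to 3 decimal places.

9.793

R1 (z=4.0): icy=0.81, moderate=0.65; AND[min(a, b)] → w = 0.65
R2 (z=8.0): icy=0.81, slow=0.40; AND[min(a, b)] → w = 0.40
R3 (z=21.0): slow=0.40, dry=0.42, severe=0.68; AND[min(a, b)] → w = 0.40
Weighted average = (0.65·4.0 + 0.40·8.0 + 0.40·21.0) / (0.65 + 0.40 + 0.40)
  = 14.2000 / 1.4500 = 9.793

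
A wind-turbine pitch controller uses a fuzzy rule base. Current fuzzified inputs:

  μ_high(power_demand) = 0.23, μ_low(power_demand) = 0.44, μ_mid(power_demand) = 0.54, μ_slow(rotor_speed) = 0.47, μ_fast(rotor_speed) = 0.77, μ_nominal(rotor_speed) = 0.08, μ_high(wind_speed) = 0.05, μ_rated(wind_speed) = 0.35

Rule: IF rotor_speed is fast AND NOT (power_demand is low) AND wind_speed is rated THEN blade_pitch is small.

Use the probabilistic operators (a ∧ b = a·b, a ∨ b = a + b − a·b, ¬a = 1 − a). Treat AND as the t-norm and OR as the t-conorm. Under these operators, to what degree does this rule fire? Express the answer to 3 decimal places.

0.151

firing strength: fast=0.77, ¬low=1−0.44=0.56, rated=0.35; AND[a·b] → w = 0.1509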